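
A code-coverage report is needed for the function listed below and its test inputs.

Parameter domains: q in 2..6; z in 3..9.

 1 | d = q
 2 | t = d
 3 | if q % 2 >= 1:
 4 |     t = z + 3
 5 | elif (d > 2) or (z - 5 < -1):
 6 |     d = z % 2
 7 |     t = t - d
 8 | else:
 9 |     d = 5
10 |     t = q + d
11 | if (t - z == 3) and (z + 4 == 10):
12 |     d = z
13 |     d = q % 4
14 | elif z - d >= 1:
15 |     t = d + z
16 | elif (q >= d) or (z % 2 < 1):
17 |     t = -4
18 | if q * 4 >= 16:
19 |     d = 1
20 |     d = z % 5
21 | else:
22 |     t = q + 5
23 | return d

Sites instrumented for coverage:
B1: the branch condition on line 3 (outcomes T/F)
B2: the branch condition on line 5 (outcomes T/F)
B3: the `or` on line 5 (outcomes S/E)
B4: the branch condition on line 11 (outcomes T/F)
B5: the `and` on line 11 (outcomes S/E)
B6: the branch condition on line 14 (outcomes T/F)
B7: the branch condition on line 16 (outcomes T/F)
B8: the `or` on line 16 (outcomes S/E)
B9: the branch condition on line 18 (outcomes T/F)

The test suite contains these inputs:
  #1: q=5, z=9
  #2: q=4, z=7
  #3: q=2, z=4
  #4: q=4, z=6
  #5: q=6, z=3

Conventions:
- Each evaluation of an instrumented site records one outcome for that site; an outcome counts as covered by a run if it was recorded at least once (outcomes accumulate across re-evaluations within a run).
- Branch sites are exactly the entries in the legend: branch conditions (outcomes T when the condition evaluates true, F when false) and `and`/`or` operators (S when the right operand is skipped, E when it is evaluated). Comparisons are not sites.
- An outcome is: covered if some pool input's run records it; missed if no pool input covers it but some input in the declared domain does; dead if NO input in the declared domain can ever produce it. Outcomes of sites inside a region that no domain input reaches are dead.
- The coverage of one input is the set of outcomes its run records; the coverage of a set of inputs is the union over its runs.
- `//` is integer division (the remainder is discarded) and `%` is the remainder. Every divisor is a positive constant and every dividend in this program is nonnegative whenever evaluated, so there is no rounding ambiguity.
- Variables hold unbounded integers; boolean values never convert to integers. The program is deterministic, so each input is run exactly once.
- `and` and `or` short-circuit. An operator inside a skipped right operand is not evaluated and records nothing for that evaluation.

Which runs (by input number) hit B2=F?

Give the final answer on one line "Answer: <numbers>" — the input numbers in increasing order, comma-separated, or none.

input #1 (q=5, z=9): misses B2=F
input #2 (q=4, z=7): misses B2=F
input #3 (q=2, z=4): covers B2=F
input #4 (q=4, z=6): misses B2=F
input #5 (q=6, z=3): misses B2=F

Answer: 3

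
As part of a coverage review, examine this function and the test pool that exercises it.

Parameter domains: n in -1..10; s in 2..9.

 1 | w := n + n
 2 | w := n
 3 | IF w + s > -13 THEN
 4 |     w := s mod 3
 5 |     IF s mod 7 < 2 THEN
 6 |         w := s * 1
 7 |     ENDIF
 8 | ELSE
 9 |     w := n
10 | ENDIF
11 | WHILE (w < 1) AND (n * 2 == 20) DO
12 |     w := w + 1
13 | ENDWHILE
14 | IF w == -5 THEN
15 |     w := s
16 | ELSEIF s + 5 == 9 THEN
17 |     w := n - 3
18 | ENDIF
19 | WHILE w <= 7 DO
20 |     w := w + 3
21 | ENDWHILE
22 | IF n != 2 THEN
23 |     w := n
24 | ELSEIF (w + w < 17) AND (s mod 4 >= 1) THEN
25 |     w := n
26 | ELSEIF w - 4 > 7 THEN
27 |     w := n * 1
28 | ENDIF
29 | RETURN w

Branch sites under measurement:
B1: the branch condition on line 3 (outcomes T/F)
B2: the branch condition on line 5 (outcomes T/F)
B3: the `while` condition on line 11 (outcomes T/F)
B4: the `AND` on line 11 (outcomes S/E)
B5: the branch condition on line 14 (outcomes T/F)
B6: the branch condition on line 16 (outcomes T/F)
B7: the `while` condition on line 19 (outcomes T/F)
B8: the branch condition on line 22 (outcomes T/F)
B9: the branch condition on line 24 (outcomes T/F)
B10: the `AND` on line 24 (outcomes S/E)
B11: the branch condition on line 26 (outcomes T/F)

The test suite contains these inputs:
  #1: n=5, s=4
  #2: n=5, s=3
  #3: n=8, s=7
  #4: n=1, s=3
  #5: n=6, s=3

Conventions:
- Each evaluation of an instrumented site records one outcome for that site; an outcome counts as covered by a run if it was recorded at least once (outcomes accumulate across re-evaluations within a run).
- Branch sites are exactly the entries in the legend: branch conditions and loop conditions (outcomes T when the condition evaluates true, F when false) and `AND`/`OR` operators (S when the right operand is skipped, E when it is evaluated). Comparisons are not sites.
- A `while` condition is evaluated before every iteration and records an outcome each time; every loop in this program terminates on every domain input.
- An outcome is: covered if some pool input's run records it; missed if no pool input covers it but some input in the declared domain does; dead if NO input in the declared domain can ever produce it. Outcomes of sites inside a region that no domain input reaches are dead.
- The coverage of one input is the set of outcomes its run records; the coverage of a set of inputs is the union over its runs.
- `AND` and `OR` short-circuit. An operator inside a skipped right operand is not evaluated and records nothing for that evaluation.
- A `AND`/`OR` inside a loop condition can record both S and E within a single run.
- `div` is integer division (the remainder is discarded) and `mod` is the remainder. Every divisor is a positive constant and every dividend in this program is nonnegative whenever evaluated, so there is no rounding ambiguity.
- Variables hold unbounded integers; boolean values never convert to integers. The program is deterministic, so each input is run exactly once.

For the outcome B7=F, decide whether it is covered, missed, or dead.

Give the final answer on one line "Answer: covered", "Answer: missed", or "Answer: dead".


B7=F is recorded by pool input(s) 1, 2, 3, 4, 5 -> covered
Answer: covered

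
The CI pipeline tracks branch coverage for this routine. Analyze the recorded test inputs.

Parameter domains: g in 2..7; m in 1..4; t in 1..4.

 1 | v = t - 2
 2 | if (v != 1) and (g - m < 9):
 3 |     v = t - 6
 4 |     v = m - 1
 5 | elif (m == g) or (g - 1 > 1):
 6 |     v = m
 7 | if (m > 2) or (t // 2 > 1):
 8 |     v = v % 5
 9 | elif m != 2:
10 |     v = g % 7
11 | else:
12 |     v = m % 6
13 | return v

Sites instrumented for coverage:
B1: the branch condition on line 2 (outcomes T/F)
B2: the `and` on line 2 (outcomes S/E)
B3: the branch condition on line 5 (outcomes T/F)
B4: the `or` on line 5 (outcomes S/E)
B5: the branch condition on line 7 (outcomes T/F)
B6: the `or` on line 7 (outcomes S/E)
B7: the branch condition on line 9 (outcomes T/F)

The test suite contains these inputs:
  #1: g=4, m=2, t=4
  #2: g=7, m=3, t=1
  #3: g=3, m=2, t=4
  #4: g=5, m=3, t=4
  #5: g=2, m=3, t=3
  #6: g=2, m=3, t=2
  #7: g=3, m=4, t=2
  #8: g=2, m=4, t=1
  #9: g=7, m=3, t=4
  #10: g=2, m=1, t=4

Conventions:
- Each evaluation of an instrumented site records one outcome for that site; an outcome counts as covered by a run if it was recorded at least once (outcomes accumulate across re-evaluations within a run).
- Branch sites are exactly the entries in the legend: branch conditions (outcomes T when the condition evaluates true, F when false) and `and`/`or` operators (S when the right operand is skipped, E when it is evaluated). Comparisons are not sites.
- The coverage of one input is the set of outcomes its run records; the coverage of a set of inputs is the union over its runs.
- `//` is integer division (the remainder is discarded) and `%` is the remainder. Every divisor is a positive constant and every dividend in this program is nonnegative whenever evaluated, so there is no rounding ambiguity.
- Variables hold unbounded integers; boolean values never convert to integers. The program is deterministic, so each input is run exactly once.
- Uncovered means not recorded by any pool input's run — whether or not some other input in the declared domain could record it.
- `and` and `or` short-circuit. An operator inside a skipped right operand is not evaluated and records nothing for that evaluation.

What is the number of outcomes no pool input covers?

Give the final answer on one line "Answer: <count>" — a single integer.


input #1 (g=4, m=2, t=4): covers B1=T, B2=E, B5=T, B6=E
input #2 (g=7, m=3, t=1): covers B1=T, B2=E, B5=T, B6=S
input #3 (g=3, m=2, t=4): covers B1=T, B2=E, B5=T, B6=E
input #4 (g=5, m=3, t=4): covers B1=T, B2=E, B5=T, B6=S
input #5 (g=2, m=3, t=3): covers B1=F, B2=S, B3=F, B4=E, B5=T, B6=S
input #6 (g=2, m=3, t=2): covers B1=T, B2=E, B5=T, B6=S
input #7 (g=3, m=4, t=2): covers B1=T, B2=E, B5=T, B6=S
input #8 (g=2, m=4, t=1): covers B1=T, B2=E, B5=T, B6=S
input #9 (g=7, m=3, t=4): covers B1=T, B2=E, B5=T, B6=S
input #10 (g=2, m=1, t=4): covers B1=T, B2=E, B5=T, B6=E
union over the pool: B1=T, B1=F, B2=S, B2=E, B3=F, B4=E, B5=T, B6=S, B6=E
uncovered (5 of 14): B3=T, B4=S, B5=F, B7=T, B7=F
Answer: 5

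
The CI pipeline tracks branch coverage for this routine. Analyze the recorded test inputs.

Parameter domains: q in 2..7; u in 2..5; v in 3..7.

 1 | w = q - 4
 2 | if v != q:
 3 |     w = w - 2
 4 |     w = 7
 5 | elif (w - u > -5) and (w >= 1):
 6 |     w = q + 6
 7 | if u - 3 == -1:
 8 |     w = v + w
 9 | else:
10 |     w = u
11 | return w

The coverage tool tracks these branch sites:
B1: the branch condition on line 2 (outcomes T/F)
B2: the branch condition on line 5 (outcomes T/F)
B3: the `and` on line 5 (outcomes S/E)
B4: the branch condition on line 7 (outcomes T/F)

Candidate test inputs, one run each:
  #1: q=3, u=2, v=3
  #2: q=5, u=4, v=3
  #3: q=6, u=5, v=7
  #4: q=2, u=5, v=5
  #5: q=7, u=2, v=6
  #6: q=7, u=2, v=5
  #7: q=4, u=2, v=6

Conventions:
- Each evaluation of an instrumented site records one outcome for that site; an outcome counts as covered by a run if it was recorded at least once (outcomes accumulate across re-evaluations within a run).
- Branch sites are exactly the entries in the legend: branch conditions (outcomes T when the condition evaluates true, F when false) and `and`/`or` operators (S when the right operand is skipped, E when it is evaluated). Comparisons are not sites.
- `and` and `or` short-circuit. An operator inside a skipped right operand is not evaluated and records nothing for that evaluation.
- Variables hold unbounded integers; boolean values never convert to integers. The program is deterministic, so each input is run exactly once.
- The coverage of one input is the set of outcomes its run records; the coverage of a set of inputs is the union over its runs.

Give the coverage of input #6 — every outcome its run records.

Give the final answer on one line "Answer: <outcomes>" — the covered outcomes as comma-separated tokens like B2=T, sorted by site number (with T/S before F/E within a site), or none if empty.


Tracing the run of input #6 (q=7, u=2, v=5):
  B1->T, B4->T
deduplicating events, the covered set is: B1=T, B4=T
Answer: B1=T, B4=T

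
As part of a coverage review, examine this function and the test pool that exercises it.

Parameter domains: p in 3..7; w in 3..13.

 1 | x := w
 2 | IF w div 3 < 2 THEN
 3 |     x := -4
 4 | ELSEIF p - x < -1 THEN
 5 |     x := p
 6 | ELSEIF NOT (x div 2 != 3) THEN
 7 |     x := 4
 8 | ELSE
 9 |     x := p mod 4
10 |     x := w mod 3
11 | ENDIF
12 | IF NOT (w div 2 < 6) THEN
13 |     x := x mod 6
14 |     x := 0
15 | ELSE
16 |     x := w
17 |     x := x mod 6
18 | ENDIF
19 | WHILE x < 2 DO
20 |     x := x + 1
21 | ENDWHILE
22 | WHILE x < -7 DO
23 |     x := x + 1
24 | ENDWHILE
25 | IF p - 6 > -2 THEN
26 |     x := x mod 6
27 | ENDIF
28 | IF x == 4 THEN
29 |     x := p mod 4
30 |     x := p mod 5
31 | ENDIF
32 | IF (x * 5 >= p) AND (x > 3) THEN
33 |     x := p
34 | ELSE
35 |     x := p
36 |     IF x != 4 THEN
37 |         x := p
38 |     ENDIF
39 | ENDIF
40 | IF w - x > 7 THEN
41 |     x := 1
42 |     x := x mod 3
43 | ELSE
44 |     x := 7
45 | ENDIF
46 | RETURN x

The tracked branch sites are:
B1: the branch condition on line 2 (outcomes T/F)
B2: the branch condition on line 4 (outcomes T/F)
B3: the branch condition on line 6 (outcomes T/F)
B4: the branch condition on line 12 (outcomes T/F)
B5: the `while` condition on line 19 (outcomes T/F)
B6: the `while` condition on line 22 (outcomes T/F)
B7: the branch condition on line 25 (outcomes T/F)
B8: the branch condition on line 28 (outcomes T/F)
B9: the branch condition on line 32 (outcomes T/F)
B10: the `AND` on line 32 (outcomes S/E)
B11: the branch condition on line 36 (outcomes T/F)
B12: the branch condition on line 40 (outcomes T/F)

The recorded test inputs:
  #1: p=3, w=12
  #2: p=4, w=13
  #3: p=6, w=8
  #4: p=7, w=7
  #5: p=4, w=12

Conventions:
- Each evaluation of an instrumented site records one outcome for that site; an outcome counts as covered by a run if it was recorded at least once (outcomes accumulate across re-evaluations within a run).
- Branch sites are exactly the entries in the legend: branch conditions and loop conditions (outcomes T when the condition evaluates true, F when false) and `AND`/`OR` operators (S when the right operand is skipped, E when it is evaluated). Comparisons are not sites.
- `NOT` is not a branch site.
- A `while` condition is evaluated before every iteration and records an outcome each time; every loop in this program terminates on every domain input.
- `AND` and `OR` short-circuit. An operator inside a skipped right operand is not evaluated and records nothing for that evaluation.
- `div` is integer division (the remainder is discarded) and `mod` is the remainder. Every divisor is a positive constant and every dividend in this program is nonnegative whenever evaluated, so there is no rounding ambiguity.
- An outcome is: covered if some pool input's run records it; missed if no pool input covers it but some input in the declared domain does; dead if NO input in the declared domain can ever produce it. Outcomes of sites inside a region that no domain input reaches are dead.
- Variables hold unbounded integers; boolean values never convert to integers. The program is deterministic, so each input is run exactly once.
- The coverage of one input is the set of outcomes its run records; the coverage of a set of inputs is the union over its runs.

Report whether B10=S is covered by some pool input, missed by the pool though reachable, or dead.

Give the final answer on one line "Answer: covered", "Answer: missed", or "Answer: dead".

no pool input records B10=S
but domain input (p=5, w=4) does record it -> reachable, so missed

Answer: missed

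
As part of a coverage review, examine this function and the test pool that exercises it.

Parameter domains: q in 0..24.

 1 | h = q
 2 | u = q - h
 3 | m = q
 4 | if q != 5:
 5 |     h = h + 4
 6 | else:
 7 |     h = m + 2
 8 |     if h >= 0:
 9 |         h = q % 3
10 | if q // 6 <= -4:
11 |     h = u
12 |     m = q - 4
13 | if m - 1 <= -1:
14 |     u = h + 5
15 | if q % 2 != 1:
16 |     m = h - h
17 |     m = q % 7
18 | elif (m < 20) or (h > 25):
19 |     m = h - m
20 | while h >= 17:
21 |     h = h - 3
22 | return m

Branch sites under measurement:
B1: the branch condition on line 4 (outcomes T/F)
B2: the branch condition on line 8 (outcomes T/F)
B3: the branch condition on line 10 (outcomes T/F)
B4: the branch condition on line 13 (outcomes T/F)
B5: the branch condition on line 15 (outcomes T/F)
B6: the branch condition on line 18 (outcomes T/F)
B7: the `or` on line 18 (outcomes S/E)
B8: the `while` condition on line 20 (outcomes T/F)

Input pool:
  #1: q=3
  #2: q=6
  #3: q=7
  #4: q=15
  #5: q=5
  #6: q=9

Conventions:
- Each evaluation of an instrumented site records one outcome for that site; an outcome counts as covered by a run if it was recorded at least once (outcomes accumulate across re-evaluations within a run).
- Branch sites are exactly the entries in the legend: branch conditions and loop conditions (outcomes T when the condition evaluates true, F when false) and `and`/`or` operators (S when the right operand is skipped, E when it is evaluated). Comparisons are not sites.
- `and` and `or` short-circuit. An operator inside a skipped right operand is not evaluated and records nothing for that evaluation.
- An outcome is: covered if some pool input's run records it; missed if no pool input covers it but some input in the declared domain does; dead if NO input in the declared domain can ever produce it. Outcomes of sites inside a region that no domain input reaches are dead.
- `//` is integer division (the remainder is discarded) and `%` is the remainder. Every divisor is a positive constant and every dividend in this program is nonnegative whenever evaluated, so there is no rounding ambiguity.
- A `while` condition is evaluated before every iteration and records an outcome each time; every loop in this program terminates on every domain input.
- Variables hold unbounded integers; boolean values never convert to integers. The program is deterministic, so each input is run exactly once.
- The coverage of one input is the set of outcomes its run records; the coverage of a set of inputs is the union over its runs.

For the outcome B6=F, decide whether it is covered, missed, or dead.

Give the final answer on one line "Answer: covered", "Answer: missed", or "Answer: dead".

no pool input records B6=F
but domain input (q=21) does record it -> reachable, so missed

Answer: missed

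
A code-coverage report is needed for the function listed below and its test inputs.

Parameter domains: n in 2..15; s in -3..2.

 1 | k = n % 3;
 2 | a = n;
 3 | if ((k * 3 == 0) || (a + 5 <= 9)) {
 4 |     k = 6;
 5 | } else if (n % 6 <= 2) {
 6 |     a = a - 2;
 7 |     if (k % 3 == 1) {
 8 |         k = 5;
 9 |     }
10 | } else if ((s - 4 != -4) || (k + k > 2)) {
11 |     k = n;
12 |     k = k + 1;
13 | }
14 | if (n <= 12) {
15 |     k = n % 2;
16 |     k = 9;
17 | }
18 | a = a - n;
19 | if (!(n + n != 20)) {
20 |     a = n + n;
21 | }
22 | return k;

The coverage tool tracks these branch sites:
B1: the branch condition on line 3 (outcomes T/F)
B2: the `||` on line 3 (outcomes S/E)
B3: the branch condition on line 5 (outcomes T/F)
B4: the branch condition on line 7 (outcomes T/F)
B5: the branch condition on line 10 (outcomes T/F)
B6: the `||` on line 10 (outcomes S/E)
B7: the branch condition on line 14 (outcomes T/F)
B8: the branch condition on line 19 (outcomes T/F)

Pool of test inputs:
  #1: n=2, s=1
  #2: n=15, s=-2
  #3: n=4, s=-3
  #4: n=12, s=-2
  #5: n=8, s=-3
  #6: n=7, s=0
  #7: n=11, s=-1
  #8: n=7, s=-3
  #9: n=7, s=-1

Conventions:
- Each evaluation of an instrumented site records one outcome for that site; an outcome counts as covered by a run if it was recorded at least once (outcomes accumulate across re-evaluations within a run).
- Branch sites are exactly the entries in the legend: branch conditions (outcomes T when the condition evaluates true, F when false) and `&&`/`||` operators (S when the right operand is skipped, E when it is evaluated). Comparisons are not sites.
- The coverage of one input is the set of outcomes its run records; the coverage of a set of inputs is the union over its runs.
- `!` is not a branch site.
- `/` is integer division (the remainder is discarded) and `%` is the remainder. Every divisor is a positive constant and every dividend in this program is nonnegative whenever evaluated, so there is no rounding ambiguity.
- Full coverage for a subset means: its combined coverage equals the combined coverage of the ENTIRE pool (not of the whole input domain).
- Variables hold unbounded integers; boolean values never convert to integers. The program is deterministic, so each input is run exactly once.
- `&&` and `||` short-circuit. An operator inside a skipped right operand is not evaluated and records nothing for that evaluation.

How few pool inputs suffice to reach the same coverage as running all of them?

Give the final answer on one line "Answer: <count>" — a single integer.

run #1 (n=2, s=1) runs B2->E, B1->T, B7->T, B8->F; records B1=T, B2=E, B7=T, B8=F
run #2 (n=15, s=-2) runs B2->S, B1->T, B7->F, B8->F; records B1=T, B2=S, B7=F, B8=F
run #3 (n=4, s=-3) runs B2->E, B1->T, B7->T, B8->F; records B1=T, B2=E, B7=T, B8=F
run #4 (n=12, s=-2) runs B2->S, B1->T, B7->T, B8->F; records B1=T, B2=S, B7=T, B8=F
run #5 (n=8, s=-3) runs B2->E, B1->F, B3->T, B4->F, B7->T, B8->F; records B1=F, B2=E, B3=T, B4=F, B7=T, B8=F
run #6 (n=7, s=0) runs B2->E, B1->F, B3->T, B4->T, B7->T, B8->F; records B1=F, B2=E, B3=T, B4=T, B7=T, B8=F
run #7 (n=11, s=-1) runs B2->E, B1->F, B3->F, B6->S, B5->T, B7->T, B8->F; records B1=F, B2=E, B3=F, B5=T, B6=S, B7=T, B8=F
run #8 (n=7, s=-3) runs B2->E, B1->F, B3->T, B4->T, B7->T, B8->F; records B1=F, B2=E, B3=T, B4=T, B7=T, B8=F
run #9 (n=7, s=-1) runs B2->E, B1->F, B3->T, B4->T, B7->T, B8->F; records B1=F, B2=E, B3=T, B4=T, B7=T, B8=F
together the pool reaches 13 outcomes: B1=T, B1=F, B2=S, B2=E, B3=T, B3=F, B4=T, B4=F, B5=T, B6=S, B7=T, B7=F, B8=F
size 1 is not enough: best union over all size-1 subsets is 7/13
size 2 is not enough: best union over all size-2 subsets is 10/13
size 3 is not enough: best union over all size-3 subsets is 12/13
size 4: inputs {2, 5, 6, 7} cover all 13 outcomes, and no lexicographically smaller subset of this size does

Answer: 4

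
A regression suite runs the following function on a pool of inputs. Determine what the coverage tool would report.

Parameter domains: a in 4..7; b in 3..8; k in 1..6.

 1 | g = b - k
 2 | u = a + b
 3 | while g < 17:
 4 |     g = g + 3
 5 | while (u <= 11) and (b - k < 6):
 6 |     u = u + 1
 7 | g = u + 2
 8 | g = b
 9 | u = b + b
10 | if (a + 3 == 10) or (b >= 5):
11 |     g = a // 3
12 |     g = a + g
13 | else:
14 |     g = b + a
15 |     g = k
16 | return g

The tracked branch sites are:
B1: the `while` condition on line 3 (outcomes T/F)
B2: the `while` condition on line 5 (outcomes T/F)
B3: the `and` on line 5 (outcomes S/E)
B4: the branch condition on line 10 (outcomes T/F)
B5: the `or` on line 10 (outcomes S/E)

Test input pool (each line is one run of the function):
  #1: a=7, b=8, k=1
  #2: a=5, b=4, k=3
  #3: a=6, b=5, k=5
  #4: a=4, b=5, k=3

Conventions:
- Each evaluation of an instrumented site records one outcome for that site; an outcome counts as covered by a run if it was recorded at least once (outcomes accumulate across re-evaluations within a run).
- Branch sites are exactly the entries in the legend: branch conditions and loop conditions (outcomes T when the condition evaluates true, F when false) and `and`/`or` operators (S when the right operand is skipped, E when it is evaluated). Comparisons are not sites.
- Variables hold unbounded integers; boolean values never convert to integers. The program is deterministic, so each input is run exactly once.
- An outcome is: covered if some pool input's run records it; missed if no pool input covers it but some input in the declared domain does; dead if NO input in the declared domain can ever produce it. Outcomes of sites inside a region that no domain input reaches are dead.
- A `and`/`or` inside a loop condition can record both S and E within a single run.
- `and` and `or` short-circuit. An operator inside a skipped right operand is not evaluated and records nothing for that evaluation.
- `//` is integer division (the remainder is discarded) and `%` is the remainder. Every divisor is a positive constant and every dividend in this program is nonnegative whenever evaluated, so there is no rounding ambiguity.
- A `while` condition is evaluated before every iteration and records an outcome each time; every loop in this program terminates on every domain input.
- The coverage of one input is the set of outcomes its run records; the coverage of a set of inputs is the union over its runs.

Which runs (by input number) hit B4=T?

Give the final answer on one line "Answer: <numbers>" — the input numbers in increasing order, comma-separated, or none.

input #1 (a=7, b=8, k=1): covers B4=T
input #2 (a=5, b=4, k=3): misses B4=T
input #3 (a=6, b=5, k=5): covers B4=T
input #4 (a=4, b=5, k=3): covers B4=T

Answer: 1, 3, 4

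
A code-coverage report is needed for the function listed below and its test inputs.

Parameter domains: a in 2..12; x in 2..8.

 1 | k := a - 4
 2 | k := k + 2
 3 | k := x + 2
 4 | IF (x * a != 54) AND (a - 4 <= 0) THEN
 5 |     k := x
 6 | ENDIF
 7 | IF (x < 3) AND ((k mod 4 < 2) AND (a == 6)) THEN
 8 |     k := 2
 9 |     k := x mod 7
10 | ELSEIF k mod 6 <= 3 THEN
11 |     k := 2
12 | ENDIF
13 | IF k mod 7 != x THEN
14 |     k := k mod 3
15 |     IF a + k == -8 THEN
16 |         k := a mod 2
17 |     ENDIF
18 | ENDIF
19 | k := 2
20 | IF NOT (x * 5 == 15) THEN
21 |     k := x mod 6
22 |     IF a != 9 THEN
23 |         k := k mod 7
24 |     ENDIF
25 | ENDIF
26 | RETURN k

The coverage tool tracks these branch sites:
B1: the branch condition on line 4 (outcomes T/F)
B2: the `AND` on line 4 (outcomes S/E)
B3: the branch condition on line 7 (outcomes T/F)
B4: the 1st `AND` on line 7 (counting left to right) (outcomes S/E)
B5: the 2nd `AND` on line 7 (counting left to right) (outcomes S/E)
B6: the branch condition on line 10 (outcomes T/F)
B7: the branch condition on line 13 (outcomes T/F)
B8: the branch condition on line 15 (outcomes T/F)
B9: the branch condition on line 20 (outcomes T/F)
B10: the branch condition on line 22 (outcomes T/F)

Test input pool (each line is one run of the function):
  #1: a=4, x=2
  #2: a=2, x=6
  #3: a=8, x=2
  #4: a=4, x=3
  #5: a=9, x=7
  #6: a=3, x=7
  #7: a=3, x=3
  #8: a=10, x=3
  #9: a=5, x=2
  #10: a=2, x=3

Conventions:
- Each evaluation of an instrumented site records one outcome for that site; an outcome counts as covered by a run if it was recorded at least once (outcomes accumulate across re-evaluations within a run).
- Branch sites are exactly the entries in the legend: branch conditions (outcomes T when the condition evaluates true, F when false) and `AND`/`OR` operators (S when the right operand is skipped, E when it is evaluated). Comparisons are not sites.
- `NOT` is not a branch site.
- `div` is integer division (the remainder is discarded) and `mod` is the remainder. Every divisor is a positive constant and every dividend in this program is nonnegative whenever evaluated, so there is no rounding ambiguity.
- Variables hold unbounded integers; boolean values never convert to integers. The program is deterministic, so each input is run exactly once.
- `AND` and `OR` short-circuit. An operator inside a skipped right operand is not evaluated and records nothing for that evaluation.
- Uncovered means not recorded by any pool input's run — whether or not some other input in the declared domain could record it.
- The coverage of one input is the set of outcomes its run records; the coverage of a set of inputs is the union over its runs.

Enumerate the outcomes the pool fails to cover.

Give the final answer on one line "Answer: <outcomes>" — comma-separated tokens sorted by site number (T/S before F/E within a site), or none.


input #1 (a=4, x=2): events B2->E, B1->T, B4->E, B5->S, B3->F, B6->T, B7->F, B9->T, B10->T; covers B1=T, B2=E, B3=F, B4=E, B5=S, B6=T, B7=F, B9=T, B10=T
input #2 (a=2, x=6): events B2->E, B1->T, B4->S, B3->F, B6->T, B7->T, B8->F, B9->T, B10->T; covers B1=T, B2=E, B3=F, B4=S, B6=T, B7=T, B8=F, B9=T, B10=T
input #3 (a=8, x=2): events B2->E, B1->F, B4->E, B5->E, B3->F, B6->F, B7->T, B8->F, B9->T, B10->T; covers B1=F, B2=E, B3=F, B4=E, B5=E, B6=F, B7=T, B8=F, B9=T, B10=T
input #4 (a=4, x=3): events B2->E, B1->T, B4->S, B3->F, B6->T, B7->T, B8->F, B9->F; covers B1=T, B2=E, B3=F, B4=S, B6=T, B7=T, B8=F, B9=F
input #5 (a=9, x=7): events B2->E, B1->F, B4->S, B3->F, B6->T, B7->T, B8->F, B9->T, B10->F; covers B1=F, B2=E, B3=F, B4=S, B6=T, B7=T, B8=F, B9=T, B10=F
input #6 (a=3, x=7): events B2->E, B1->T, B4->S, B3->F, B6->T, B7->T, B8->F, B9->T, B10->T; covers B1=T, B2=E, B3=F, B4=S, B6=T, B7=T, B8=F, B9=T, B10=T
input #7 (a=3, x=3): events B2->E, B1->T, B4->S, B3->F, B6->T, B7->T, B8->F, B9->F; covers B1=T, B2=E, B3=F, B4=S, B6=T, B7=T, B8=F, B9=F
input #8 (a=10, x=3): events B2->E, B1->F, B4->S, B3->F, B6->F, B7->T, B8->F, B9->F; covers B1=F, B2=E, B3=F, B4=S, B6=F, B7=T, B8=F, B9=F
input #9 (a=5, x=2): events B2->E, B1->F, B4->E, B5->E, B3->F, B6->F, B7->T, B8->F, B9->T, B10->T; covers B1=F, B2=E, B3=F, B4=E, B5=E, B6=F, B7=T, B8=F, B9=T, B10=T
input #10 (a=2, x=3): events B2->E, B1->T, B4->S, B3->F, B6->T, B7->T, B8->F, B9->F; covers B1=T, B2=E, B3=F, B4=S, B6=T, B7=T, B8=F, B9=F
union over the pool: B1=T, B1=F, B2=E, B3=F, B4=S, B4=E, B5=S, B5=E, B6=T, B6=F, B7=T, B7=F, B8=F, B9=T, B9=F, B10=T, B10=F
uncovered (3 of 20): B2=S, B3=T, B8=T
Answer: B2=S, B3=T, B8=T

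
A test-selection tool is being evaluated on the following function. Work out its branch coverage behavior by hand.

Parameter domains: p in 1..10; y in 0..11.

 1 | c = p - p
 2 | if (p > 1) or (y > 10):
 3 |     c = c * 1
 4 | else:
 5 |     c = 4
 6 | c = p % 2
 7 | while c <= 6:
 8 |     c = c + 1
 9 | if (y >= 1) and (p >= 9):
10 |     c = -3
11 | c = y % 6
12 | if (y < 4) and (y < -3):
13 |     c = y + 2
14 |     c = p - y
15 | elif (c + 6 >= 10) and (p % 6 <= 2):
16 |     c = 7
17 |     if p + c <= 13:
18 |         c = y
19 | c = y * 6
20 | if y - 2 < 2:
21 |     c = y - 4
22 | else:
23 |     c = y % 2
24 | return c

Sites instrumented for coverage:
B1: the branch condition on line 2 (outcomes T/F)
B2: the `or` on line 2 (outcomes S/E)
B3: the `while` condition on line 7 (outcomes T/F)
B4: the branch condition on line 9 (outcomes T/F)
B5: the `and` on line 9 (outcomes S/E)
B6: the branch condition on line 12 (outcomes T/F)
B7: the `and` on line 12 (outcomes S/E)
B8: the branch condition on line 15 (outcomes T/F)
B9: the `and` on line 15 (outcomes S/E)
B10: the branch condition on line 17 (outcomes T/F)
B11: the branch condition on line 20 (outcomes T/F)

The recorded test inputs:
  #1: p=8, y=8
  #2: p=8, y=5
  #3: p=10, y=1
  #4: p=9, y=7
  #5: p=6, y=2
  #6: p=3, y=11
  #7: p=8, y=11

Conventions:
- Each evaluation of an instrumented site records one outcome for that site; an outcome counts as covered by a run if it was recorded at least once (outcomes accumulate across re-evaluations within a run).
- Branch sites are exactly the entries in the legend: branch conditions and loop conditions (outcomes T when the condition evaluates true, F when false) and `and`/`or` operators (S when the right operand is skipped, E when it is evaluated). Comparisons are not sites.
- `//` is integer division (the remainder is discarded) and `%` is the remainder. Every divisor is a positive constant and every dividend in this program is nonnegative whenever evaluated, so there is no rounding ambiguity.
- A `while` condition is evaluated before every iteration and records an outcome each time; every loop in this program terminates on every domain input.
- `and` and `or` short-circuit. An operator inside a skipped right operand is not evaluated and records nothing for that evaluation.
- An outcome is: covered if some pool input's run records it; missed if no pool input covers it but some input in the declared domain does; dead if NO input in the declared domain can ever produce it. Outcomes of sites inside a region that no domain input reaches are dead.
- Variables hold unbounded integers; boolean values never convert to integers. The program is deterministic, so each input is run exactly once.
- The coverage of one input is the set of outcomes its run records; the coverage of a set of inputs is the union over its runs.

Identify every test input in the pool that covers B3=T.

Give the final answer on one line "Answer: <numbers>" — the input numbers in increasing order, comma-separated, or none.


input #1 (p=8, y=8): records B3=T
input #2 (p=8, y=5): records B3=T
input #3 (p=10, y=1): records B3=T
input #4 (p=9, y=7): records B3=T
input #5 (p=6, y=2): records B3=T
input #6 (p=3, y=11): records B3=T
input #7 (p=8, y=11): records B3=T
Answer: 1, 2, 3, 4, 5, 6, 7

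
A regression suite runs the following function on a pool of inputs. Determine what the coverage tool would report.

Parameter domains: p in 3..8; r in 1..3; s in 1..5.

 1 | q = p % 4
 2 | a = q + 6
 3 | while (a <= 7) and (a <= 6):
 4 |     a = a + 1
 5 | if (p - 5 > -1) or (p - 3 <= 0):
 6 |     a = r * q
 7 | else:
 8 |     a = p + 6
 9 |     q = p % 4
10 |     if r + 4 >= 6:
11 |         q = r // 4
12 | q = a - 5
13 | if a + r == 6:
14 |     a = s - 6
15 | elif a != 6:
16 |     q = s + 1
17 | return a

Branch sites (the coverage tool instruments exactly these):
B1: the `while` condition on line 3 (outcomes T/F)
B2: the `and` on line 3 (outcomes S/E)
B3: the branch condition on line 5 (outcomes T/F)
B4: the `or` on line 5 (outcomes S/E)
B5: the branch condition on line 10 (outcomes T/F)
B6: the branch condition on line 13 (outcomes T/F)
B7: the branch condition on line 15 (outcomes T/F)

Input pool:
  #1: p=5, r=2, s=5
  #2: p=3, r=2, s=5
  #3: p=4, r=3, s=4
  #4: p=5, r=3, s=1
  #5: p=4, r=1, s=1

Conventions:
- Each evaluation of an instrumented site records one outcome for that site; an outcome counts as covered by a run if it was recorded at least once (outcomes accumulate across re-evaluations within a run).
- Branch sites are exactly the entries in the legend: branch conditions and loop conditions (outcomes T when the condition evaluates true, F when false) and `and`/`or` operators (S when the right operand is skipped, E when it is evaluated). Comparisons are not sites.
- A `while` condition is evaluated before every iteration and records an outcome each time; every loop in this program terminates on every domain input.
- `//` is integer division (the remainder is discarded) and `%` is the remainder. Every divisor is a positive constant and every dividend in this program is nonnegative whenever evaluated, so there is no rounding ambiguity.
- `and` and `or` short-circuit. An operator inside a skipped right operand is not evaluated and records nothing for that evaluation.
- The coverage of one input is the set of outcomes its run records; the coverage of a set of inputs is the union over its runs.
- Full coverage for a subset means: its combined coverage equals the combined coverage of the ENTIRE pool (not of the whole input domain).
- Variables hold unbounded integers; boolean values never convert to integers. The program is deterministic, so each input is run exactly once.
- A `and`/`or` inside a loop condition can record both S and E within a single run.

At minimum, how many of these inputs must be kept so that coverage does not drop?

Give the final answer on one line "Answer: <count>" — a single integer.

#1 (p=5, r=2, s=5) -> B2->E, B1->F, B4->S, B3->T, B6->F, B7->T; covered: B1=F, B2=E, B3=T, B4=S, B6=F, B7=T
#2 (p=3, r=2, s=5) -> B2->S, B1->F, B4->E, B3->T, B6->F, B7->F; covered: B1=F, B2=S, B3=T, B4=E, B6=F, B7=F
#3 (p=4, r=3, s=4) -> B2->E, B1->T, B2->E, B1->F, B4->E, B3->F, B5->T, B6->F, B7->T; covered: B1=T, B1=F, B2=E, B3=F, B4=E, B5=T, B6=F, B7=T
#4 (p=5, r=3, s=1) -> B2->E, B1->F, B4->S, B3->T, B6->T; covered: B1=F, B2=E, B3=T, B4=S, B6=T
#5 (p=4, r=1, s=1) -> B2->E, B1->T, B2->E, B1->F, B4->E, B3->F, B5->F, B6->F, B7->T; covered: B1=T, B1=F, B2=E, B3=F, B4=E, B5=F, B6=F, B7=T
the full pool covers 14 outcomes: B1=T, B1=F, B2=S, B2=E, B3=T, B3=F, B4=S, B4=E, B5=T, B5=F, B6=T, B6=F, B7=T, B7=F
size 1 is not enough: best union over all size-1 subsets is 8/14
size 2 is not enough: best union over all size-2 subsets is 11/14
size 3 is not enough: best union over all size-3 subsets is 13/14
size 4: inputs {2, 3, 4, 5} cover all 14 outcomes, and no lexicographically smaller subset of this size does

Answer: 4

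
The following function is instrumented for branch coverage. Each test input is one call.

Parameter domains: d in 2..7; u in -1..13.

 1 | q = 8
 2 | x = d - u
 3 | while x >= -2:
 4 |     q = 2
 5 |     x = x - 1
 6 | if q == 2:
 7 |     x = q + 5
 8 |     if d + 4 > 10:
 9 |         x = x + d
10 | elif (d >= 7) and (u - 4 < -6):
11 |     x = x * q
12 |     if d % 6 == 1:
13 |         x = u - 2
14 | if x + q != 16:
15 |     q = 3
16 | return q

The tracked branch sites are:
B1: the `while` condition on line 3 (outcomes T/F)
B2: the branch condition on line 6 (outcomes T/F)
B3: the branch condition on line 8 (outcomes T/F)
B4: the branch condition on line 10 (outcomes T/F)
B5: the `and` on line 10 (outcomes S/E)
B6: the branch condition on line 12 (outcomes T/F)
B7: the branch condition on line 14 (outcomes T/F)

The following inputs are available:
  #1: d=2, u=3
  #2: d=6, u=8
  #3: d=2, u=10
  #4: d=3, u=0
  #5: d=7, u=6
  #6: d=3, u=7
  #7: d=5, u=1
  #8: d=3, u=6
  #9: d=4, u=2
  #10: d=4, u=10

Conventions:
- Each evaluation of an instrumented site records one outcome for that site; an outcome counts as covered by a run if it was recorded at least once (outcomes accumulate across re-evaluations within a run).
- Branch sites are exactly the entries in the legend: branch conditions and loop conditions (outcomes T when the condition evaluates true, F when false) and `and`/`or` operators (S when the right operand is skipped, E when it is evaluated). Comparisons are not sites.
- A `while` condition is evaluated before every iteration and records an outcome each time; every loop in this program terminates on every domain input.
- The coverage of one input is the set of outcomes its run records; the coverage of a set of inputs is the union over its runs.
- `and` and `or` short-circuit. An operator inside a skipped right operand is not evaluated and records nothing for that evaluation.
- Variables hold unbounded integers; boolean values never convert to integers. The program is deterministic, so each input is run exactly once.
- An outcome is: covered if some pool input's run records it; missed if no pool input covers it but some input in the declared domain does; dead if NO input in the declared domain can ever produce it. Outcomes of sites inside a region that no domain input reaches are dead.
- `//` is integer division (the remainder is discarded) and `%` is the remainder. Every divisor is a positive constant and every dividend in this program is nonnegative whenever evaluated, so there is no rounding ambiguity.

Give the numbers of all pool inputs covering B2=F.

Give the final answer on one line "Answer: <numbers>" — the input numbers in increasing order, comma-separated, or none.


input #1 (d=2, u=3): never hits B2=F
input #2 (d=6, u=8): never hits B2=F
input #3 (d=2, u=10): hits B2=F
input #4 (d=3, u=0): never hits B2=F
input #5 (d=7, u=6): never hits B2=F
input #6 (d=3, u=7): hits B2=F
input #7 (d=5, u=1): never hits B2=F
input #8 (d=3, u=6): hits B2=F
input #9 (d=4, u=2): never hits B2=F
input #10 (d=4, u=10): hits B2=F
Answer: 3, 6, 8, 10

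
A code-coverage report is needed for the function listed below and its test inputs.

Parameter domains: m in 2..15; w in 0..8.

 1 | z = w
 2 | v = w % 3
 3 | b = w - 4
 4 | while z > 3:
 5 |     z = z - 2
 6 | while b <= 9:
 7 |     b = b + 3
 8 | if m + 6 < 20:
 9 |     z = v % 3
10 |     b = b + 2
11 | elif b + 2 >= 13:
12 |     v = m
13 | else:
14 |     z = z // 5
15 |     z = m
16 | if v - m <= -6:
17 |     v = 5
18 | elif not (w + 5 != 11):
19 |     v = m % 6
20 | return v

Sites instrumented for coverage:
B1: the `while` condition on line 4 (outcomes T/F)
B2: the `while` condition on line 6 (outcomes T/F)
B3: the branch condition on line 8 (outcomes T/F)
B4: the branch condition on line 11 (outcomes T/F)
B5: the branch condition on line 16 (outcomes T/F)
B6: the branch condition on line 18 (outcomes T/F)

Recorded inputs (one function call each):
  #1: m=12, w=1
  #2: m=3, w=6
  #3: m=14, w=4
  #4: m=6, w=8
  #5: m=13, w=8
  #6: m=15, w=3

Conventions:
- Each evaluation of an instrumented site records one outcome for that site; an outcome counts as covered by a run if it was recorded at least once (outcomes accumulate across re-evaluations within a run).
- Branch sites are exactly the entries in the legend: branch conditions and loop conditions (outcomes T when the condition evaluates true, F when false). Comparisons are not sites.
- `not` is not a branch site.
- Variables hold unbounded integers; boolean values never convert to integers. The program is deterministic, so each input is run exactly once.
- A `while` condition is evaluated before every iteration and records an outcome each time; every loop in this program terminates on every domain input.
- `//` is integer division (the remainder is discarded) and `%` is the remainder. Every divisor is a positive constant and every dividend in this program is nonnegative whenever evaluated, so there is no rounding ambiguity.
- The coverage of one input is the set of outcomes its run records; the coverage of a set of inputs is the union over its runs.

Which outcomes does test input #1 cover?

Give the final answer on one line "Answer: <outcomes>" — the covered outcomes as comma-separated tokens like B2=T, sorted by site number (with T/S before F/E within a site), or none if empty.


Event log for input #1 (m=12, w=1):
  B1->F, B2->T, B2->T, B2->T, B2->T, B2->T, B2->F, B3->T, B5->T
distinct outcomes covered: B1=F, B2=T, B2=F, B3=T, B5=T
Answer: B1=F, B2=T, B2=F, B3=T, B5=T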